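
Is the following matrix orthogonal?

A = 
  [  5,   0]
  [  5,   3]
No

AᵀA = 
  [ 50,  15]
  [ 15,   9]
≠ I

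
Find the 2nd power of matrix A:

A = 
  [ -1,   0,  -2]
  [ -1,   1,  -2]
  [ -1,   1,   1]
A² = A·A:
A²[1,1] = (-1)(-1) + (0)(-1) + (-2)(-1) = 3
A²[1,2] = (-1)(0) + (0)(1) + (-2)(1) = -2
A²[1,3] = (-1)(-2) + (0)(-2) + (-2)(1) = 0
A²[2,1] = (-1)(-1) + (1)(-1) + (-2)(-1) = 2
A²[2,2] = (-1)(0) + (1)(1) + (-2)(1) = -1
A²[2,3] = (-1)(-2) + (1)(-2) + (-2)(1) = -2
A²[3,1] = (-1)(-1) + (1)(-1) + (1)(-1) = -1
A²[3,2] = (-1)(0) + (1)(1) + (1)(1) = 2
A²[3,3] = (-1)(-2) + (1)(-2) + (1)(1) = 1
A² = 
  [  3,  -2,   0]
  [  2,  -1,  -2]
  [ -1,   2,   1]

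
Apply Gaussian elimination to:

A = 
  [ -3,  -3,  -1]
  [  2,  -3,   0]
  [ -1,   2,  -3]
Row operations:
R2 → R2 + (2/3)·R1
R3 → R3 - (1/3)·R1
R3 → R3 + (3/5)·R2

Resulting echelon form:
REF = 
  [    -3,     -3,     -1]
  [     0,     -5,   -2/3]
  [     0,      0, -46/15]

Rank = 3 (number of non-zero pivot rows).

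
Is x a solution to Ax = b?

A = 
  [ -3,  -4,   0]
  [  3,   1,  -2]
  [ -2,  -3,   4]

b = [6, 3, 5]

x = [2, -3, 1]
No

Ax = [6, 1, 9] ≠ b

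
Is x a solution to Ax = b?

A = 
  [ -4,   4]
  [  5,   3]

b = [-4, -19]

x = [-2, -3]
Yes

Ax = [-4, -19] = b ✓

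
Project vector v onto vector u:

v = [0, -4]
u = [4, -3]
proj_u(v) = [48/25, -36/25]

v·u = (0)(4) + (-4)(-3) = 12
u·u = (4)² + (-3)² = 25
proj_u(v) = (v·u / u·u) × u = (12/25) × u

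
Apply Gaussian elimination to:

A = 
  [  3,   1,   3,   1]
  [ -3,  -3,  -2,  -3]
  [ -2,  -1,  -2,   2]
Row operations:
R2 → R2 + (1)·R1
R3 → R3 + (2/3)·R1
R3 → R3 - (1/6)·R2

Resulting echelon form:
REF = 
  [   3,    1,    3,    1]
  [   0,   -2,    1,   -2]
  [   0,    0, -1/6,    3]

Rank = 3 (number of non-zero pivot rows).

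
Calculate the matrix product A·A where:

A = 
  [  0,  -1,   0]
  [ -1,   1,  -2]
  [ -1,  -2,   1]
A² = A·A:
A²[1,1] = (0)(0) + (-1)(-1) + (0)(-1) = 1
A²[1,2] = (0)(-1) + (-1)(1) + (0)(-2) = -1
A²[1,3] = (0)(0) + (-1)(-2) + (0)(1) = 2
A²[2,1] = (-1)(0) + (1)(-1) + (-2)(-1) = 1
A²[2,2] = (-1)(-1) + (1)(1) + (-2)(-2) = 6
A²[2,3] = (-1)(0) + (1)(-2) + (-2)(1) = -4
A²[3,1] = (-1)(0) + (-2)(-1) + (1)(-1) = 1
A²[3,2] = (-1)(-1) + (-2)(1) + (1)(-2) = -3
A²[3,3] = (-1)(0) + (-2)(-2) + (1)(1) = 5
A² = 
  [  1,  -1,   2]
  [  1,   6,  -4]
  [  1,  -3,   5]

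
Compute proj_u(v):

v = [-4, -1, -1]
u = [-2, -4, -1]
proj_u(v) = [-26/21, -52/21, -13/21]

v·u = (-4)(-2) + (-1)(-4) + (-1)(-1) = 13
u·u = (-2)² + (-4)² + (-1)² = 21
proj_u(v) = (v·u / u·u) × u = (13/21) × u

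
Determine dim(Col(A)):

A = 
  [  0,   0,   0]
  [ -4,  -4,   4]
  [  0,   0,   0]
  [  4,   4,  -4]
Row reduce:
Swap R1 ↔ R2
R4 → R4 + (1)·R1
REF = 
  [ -4,  -4,   4]
  [  0,   0,   0]
  [  0,   0,   0]
  [  0,   0,   0]
Pivot columns: 1 → 1 pivot.
dim(Col(A)) = number of pivot columns = 1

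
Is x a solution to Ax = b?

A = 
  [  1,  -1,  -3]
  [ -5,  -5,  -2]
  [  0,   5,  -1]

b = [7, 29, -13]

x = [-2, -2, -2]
No

Ax = [6, 24, -8] ≠ b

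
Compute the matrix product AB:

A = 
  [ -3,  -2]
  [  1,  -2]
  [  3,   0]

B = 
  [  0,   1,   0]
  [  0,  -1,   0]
A is 3×2 and B is 2×3, so AB is 3×3. Each entry is (row of A)·(column of B):
AB[1,1] = (-3)(0) + (-2)(0) = 0
AB[1,2] = (-3)(1) + (-2)(-1) = -1
AB[1,3] = (-3)(0) + (-2)(0) = 0
AB[2,1] = (1)(0) + (-2)(0) = 0
AB[2,2] = (1)(1) + (-2)(-1) = 3
AB[2,3] = (1)(0) + (-2)(0) = 0
AB[3,1] = (3)(0) + (0)(0) = 0
AB[3,2] = (3)(1) + (0)(-1) = 3
AB[3,3] = (3)(0) + (0)(0) = 0

AB = 
  [  0,  -1,   0]
  [  0,   3,   0]
  [  0,   3,   0]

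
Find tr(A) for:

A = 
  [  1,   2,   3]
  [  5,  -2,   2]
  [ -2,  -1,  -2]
-3

tr(A) = 1 + -2 + -2 = -3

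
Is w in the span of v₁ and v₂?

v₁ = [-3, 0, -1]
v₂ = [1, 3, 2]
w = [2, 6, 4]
Yes

Form the augmented matrix and row-reduce:
[v₁|v₂|w] = 
  [ -3,   1,   2]
  [  0,   3,   6]
  [ -1,   2,   4]
R3 → R3 - (1/3)·R1
R3 → R3 - (5/9)·R2
REF = 
  [ -3,   1,   2]
  [  0,   3,   6]
  [  0,   0,   0]

No row of the form [0 0 | nonzero], so the system is consistent. Back-substitution gives c₁ = 0, c₂ = 2: w = (0)·v₁ + (2)·v₂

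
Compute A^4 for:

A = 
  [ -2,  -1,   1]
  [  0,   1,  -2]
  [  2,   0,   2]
A^4 = 
  [ 32,   3,  18]
  [-28,   9, -50]
  [  8, -14,  48]

A² = A·A:
A²[1,1] = (-2)(-2) + (-1)(0) + (1)(2) = 6
A²[1,2] = (-2)(-1) + (-1)(1) + (1)(0) = 1
A²[1,3] = (-2)(1) + (-1)(-2) + (1)(2) = 2
A²[2,1] = (0)(-2) + (1)(0) + (-2)(2) = -4
A²[2,2] = (0)(-1) + (1)(1) + (-2)(0) = 1
A²[2,3] = (0)(1) + (1)(-2) + (-2)(2) = -6
A²[3,1] = (2)(-2) + (0)(0) + (2)(2) = 0
A²[3,2] = (2)(-1) + (0)(1) + (2)(0) = -2
A²[3,3] = (2)(1) + (0)(-2) + (2)(2) = 6
A² = 
  [  6,   1,   2]
  [ -4,   1,  -6]
  [  0,  -2,   6]

A^3 = A^2·A:
A^3[1,1] = (6)(-2) + (1)(0) + (2)(2) = -8
A^3[1,2] = (6)(-1) + (1)(1) + (2)(0) = -5
A^3[1,3] = (6)(1) + (1)(-2) + (2)(2) = 8
A^3[2,1] = (-4)(-2) + (1)(0) + (-6)(2) = -4
A^3[2,2] = (-4)(-1) + (1)(1) + (-6)(0) = 5
A^3[2,3] = (-4)(1) + (1)(-2) + (-6)(2) = -18
A^3[3,1] = (0)(-2) + (-2)(0) + (6)(2) = 12
A^3[3,2] = (0)(-1) + (-2)(1) + (6)(0) = -2
A^3[3,3] = (0)(1) + (-2)(-2) + (6)(2) = 16
A^3 = 
  [ -8,  -5,   8]
  [ -4,   5, -18]
  [ 12,  -2,  16]

A^4 = A^3·A:
A^4[1,1] = (-8)(-2) + (-5)(0) + (8)(2) = 32
A^4[1,2] = (-8)(-1) + (-5)(1) + (8)(0) = 3
A^4[1,3] = (-8)(1) + (-5)(-2) + (8)(2) = 18
A^4[2,1] = (-4)(-2) + (5)(0) + (-18)(2) = -28
A^4[2,2] = (-4)(-1) + (5)(1) + (-18)(0) = 9
A^4[2,3] = (-4)(1) + (5)(-2) + (-18)(2) = -50
A^4[3,1] = (12)(-2) + (-2)(0) + (16)(2) = 8
A^4[3,2] = (12)(-1) + (-2)(1) + (16)(0) = -14
A^4[3,3] = (12)(1) + (-2)(-2) + (16)(2) = 48
A^4 = 
  [ 32,   3,  18]
  [-28,   9, -50]
  [  8, -14,  48]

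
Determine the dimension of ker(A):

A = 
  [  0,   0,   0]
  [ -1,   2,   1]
nullity(A) = 2

Row reduce:
Swap R1 ↔ R2
REF = 
  [ -1,   2,   1]
  [  0,   0,   0]
Pivot columns: 1 → 1 pivot.
rank(A) = 1, so nullity(A) = 3 - 1 = 2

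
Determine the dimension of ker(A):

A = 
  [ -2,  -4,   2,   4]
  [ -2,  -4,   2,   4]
nullity(A) = 3

Row reduce:
R2 → R2 - (1)·R1
REF = 
  [ -2,  -4,   2,   4]
  [  0,   0,   0,   0]
Pivot columns: 1 → 1 pivot.
rank(A) = 1, so nullity(A) = 4 - 1 = 3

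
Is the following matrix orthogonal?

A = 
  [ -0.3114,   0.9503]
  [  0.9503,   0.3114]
Yes

AᵀA = 
  [  1,   0]
  [  0,   1]
≈ I (equal to I up to the 4-dp rounding of the entries)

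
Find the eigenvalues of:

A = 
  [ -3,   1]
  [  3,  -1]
tr(A) = -4, det(A) = 0
Characteristic polynomial: λ² - tr(A)λ + det(A) = λ² + 4λ
λ² + 4λ = λ(λ + 4)

λ = 0, -4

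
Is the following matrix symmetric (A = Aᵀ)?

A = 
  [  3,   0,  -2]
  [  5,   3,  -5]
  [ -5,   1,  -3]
No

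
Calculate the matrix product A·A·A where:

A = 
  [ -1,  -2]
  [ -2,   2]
A² = A·A:
A²[1,1] = (-1)(-1) + (-2)(-2) = 5
A²[1,2] = (-1)(-2) + (-2)(2) = -2
A²[2,1] = (-2)(-1) + (2)(-2) = -2
A²[2,2] = (-2)(-2) + (2)(2) = 8
A² = 
  [  5,  -2]
  [ -2,   8]

A^3 = A^2·A:
A^3[1,1] = (5)(-1) + (-2)(-2) = -1
A^3[1,2] = (5)(-2) + (-2)(2) = -14
A^3[2,1] = (-2)(-1) + (8)(-2) = -14
A^3[2,2] = (-2)(-2) + (8)(2) = 20
A^3 = 
  [ -1, -14]
  [-14,  20]

Therefore
A^3 = 
  [ -1, -14]
  [-14,  20]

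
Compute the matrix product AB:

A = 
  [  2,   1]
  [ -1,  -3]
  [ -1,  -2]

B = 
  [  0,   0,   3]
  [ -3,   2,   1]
A is 3×2 and B is 2×3, so AB is 3×3. Each entry is (row of A)·(column of B):
AB[1,1] = (2)(0) + (1)(-3) = -3
AB[1,2] = (2)(0) + (1)(2) = 2
AB[1,3] = (2)(3) + (1)(1) = 7
AB[2,1] = (-1)(0) + (-3)(-3) = 9
AB[2,2] = (-1)(0) + (-3)(2) = -6
AB[2,3] = (-1)(3) + (-3)(1) = -6
AB[3,1] = (-1)(0) + (-2)(-3) = 6
AB[3,2] = (-1)(0) + (-2)(2) = -4
AB[3,3] = (-1)(3) + (-2)(1) = -5

AB = 
  [ -3,   2,   7]
  [  9,  -6,  -6]
  [  6,  -4,  -5]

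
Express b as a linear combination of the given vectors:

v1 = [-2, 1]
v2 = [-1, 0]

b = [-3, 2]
c1 = 2, c2 = -1

b = 2·v1 + -1·v2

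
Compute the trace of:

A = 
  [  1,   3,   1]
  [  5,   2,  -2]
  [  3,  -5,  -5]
-2

tr(A) = 1 + 2 + -5 = -2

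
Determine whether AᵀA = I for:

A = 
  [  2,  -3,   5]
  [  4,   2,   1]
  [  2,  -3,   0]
No

AᵀA = 
  [ 24,  -4,  14]
  [ -4,  22, -13]
  [ 14, -13,  26]
≠ I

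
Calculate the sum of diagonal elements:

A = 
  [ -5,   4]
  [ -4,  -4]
-9

tr(A) = -5 + -4 = -9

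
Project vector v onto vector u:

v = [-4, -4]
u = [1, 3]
proj_u(v) = [-8/5, -24/5]

v·u = (-4)(1) + (-4)(3) = -16
u·u = (1)² + (3)² = 10
proj_u(v) = (v·u / u·u) × u = (-16/10) × u = (-8/5) × u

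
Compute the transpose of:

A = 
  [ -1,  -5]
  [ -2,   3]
Aᵀ = 
  [ -1,  -2]
  [ -5,   3]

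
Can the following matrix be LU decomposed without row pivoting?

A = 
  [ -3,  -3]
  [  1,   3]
Yes.
A[1,1] = -3 ≠ 0, so Gaussian elimination proceeds without a row swap: multiplier ℓ₂₁ = (1)/(-3) = -1/3, and U[2,2] = 3 - (-1/3)(-3) = 2.
L = 
  [   1,    0]
  [-1/3,    1]
U = 
  [ -3,  -3]
  [  0,   2]
Check row 2 of LU: [(-1/3)(-3), (-1/3)(-3) + 2] = [1, 3] = row 2 of A ✓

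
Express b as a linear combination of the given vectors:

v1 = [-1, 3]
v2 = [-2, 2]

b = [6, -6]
c1 = 0, c2 = -3

b = 0·v1 + -3·v2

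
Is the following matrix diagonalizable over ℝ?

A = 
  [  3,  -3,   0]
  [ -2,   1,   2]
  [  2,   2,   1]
Yes

Characteristic polynomial: det(λI - A) = λ³ - 5λ² - 3λ + 27
Testing integer divisors of the constant term: p(3) = 0, so (λ - 3) is a factor:
p(λ) = (λ - 3)(λ² - 2λ - 9)
λ² - 2λ - 9 = 0  ⇒  λ = (2 ± √((-2)² - 4·(-9)))/2 = (2 ± √(40))/2
  = 1 + √10,  1 - √10
Eigenvalues: 3, 1 + √10, 1 - √10  (≈ 3, 4.162, -2.162)
The two irrational eigenvalues are distinct (simple), so each has alg. mult. = geom. mult. = 1.
λ=3: alg. mult. = 1, geom. mult. = 3 - rank(A - (3)I) = 3 - 2 = 1
Sum of geometric multiplicities equals n, so A has n independent eigenvectors.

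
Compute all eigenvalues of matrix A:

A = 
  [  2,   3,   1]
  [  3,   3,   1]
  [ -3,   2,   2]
λ = 2, (5 + √33)/2, (5 - √33)/2  (≈ 2, 5.372, -0.3723)

Characteristic polynomial: det(λI - A) = λ³ - 7λ² + 8λ + 4
Testing integer divisors of the constant term: p(2) = 0, so (λ - 2) is a factor:
p(λ) = (λ - 2)(λ² - 5λ - 2)
λ² - 5λ - 2 = 0  ⇒  λ = (5 ± √((-5)² - 4·(-2)))/2 = (5 ± √(33))/2
  = (5 + √33)/2,  (5 - √33)/2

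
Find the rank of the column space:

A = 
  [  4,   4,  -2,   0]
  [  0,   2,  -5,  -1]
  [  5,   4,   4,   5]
dim(Col(A)) = 3

Row reduce:
R3 → R3 - (5/4)·R1
R3 → R3 + (1/2)·R2
REF = 
  [  4,   4,  -2,   0]
  [  0,   2,  -5,  -1]
  [  0,   0,   4, 9/2]
Pivot columns: 1, 2, 3 → 3 pivots.
dim(Col(A)) = number of pivot columns = 3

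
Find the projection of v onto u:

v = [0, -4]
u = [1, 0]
proj_u(v) = [0, 0]

v·u = (0)(1) + (-4)(0) = 0
u·u = (1)² + (0)² = 1
proj_u(v) = (v·u / u·u) × u = (0/1) × u = (0) × u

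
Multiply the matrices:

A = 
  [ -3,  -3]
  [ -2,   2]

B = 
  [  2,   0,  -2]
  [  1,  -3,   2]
AB = 
  [ -9,   9,   0]
  [ -2,  -6,   8]

A is 2×2 and B is 2×3, so AB is 2×3. Each entry is (row of A)·(column of B):
AB[1,1] = (-3)(2) + (-3)(1) = -9
AB[1,2] = (-3)(0) + (-3)(-3) = 9
AB[1,3] = (-3)(-2) + (-3)(2) = 0
AB[2,1] = (-2)(2) + (2)(1) = -2
AB[2,2] = (-2)(0) + (2)(-3) = -6
AB[2,3] = (-2)(-2) + (2)(2) = 8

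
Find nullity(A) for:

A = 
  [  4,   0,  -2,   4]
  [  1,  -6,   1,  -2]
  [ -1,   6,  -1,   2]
nullity(A) = 2

Row reduce:
R2 → R2 - (1/4)·R1
R3 → R3 + (1/4)·R1
R3 → R3 + (1)·R2
REF = 
  [  4,   0,  -2,   4]
  [  0,  -6, 3/2,  -3]
  [  0,   0,   0,   0]
Pivot columns: 1, 2 → 2 pivots.
rank(A) = 2, so nullity(A) = 4 - 2 = 2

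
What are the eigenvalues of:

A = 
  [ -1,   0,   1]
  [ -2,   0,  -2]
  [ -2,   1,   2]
Characteristic polynomial: det(λI - A) = λ³ - λ² + 2λ + 4
Testing integer divisors of the constant term: p(-1) = 0, so (λ + 1) is a factor:
p(λ) = (λ + 1)(λ² - 2λ + 4)
λ² - 2λ + 4 = 0  ⇒  λ = (2 ± √((-2)² - 4·(4)))/2 = (2 ± √(-12))/2
  = 1 + i√3,  1 - i√3

λ = -1, 1 + i√3, 1 - i√3  (≈ -1, 1 + 1.732i, 1 - 1.732i)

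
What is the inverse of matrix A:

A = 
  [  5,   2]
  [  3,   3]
det(A) = (5)(3) - (2)(3) = 9
For a 2×2 matrix, A⁻¹ = (1/det(A)) · [[d, -b], [-c, a]]
    = (1/9) · [[3, -2], [-3, 5]]

A⁻¹ = 
  [ 1/3, -2/9]
  [-1/3,  5/9]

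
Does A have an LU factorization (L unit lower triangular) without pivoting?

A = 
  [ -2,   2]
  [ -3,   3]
Yes.
A[1,1] = -2 ≠ 0, so Gaussian elimination proceeds without a row swap: multiplier ℓ₂₁ = (-3)/(-2) = 3/2, and U[2,2] = 3 - (3/2)(2) = 0.
L = 
  [  1,   0]
  [3/2,   1]
U = 
  [ -2,   2]
  [  0,   0]
Check row 2 of LU: [(3/2)(-2), (3/2)(2) + 0] = [-3, 3] = row 2 of A ✓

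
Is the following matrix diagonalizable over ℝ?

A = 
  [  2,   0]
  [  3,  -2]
Yes

tr(A) = 0, det(A) = -4
Characteristic polynomial: λ² - tr(A)λ + det(A) = λ² - 4
λ² - 4 = (λ + 2)(λ - 2)
Eigenvalues: 2, -2
λ=-2: alg. mult. = 1, geom. mult. = 2 - rank(A - (-2)I) = 2 - 1 = 1
λ=2: alg. mult. = 1, geom. mult. = 2 - rank(A - (2)I) = 2 - 1 = 1
Sum of geometric multiplicities equals n, so A has n independent eigenvectors.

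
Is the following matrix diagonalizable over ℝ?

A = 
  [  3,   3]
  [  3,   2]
Yes

tr(A) = 5, det(A) = -3
Characteristic polynomial: λ² - tr(A)λ + det(A) = λ² - 5λ - 3
λ² - 5λ - 3 = 0  ⇒  λ = (5 ± √((-5)² - 4·(-3)))/2 = (5 ± √(37))/2
  = (5 + √37)/2,  (5 - √37)/2
Eigenvalues: (5 + √37)/2, (5 - √37)/2  (≈ 5.541, -0.5414)
The two irrational eigenvalues are distinct (simple), so each has alg. mult. = geom. mult. = 1.
Sum of geometric multiplicities equals n, so A has n independent eigenvectors.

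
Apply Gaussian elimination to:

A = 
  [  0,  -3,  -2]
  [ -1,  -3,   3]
Row operations:
Swap R1 ↔ R2

Resulting echelon form:
REF = 
  [ -1,  -3,   3]
  [  0,  -3,  -2]

Rank = 2 (number of non-zero pivot rows).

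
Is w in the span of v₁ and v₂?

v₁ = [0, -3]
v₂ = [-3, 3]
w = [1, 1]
Yes

Form the augmented matrix and row-reduce:
[v₁|v₂|w] = 
  [  0,  -3,   1]
  [ -3,   3,   1]
Swap R1 ↔ R2
REF = 
  [ -3,   3,   1]
  [  0,  -3,   1]

No row of the form [0 0 | nonzero], so the system is consistent. Back-substitution gives c₁ = -2/3, c₂ = -1/3: w = (-2/3)·v₁ + (-1/3)·v₂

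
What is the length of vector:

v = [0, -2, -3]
3.606

||v||₂ = √((0)² + (-2)² + (-3)²) = √13 = 3.606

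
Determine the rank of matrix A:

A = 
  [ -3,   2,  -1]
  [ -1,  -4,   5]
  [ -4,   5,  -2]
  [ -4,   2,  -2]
Row reduce:
R2 → R2 - (1/3)·R1
R3 → R3 - (4/3)·R1
R4 → R4 - (4/3)·R1
R3 → R3 + (1/2)·R2
R4 → R4 - (1/7)·R2
R4 → R4 + (5/7)·R3
REF = 
  [   -3,     2,    -1]
  [    0, -14/3,  16/3]
  [    0,     0,     2]
  [    0,     0,     0]
Pivot columns: 1, 2, 3 → 3 pivots.

rank(A) = 3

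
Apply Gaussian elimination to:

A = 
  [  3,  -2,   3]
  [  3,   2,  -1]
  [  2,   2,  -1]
Row operations:
R2 → R2 - (1)·R1
R3 → R3 - (2/3)·R1
R3 → R3 - (5/6)·R2

Resulting echelon form:
REF = 
  [  3,  -2,   3]
  [  0,   4,  -4]
  [  0,   0, 1/3]

Rank = 3 (number of non-zero pivot rows).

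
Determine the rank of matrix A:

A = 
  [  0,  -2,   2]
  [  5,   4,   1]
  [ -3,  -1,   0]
Row reduce:
Swap R1 ↔ R2
R3 → R3 + (3/5)·R1
R3 → R3 + (7/10)·R2
REF = 
  [  5,   4,   1]
  [  0,  -2,   2]
  [  0,   0,   2]
Pivot columns: 1, 2, 3 → 3 pivots.

rank(A) = 3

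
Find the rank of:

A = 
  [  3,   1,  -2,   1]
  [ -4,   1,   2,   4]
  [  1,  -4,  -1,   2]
Row reduce:
R2 → R2 + (4/3)·R1
R3 → R3 - (1/3)·R1
R3 → R3 + (13/7)·R2
REF = 
  [    3,     1,    -2,     1]
  [    0,   7/3,  -2/3,  16/3]
  [    0,     0, -11/7,  81/7]
Pivot columns: 1, 2, 3 → 3 pivots.

rank(A) = 3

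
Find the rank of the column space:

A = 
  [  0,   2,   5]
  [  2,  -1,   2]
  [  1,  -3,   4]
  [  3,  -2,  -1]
Row reduce:
Swap R1 ↔ R2
R3 → R3 - (1/2)·R1
R4 → R4 - (3/2)·R1
R3 → R3 + (5/4)·R2
R4 → R4 + (1/4)·R2
R4 → R4 + (11/37)·R3
REF = 
  [   2,   -1,    2]
  [   0,    2,    5]
  [   0,    0, 37/4]
  [   0,    0,    0]
Pivot columns: 1, 2, 3 → 3 pivots.
dim(Col(A)) = number of pivot columns = 3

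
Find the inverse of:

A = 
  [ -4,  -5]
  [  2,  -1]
det(A) = (-4)(-1) - (-5)(2) = 14
For a 2×2 matrix, A⁻¹ = (1/det(A)) · [[d, -b], [-c, a]]
    = (1/14) · [[-1, 5], [-2, -4]]

A⁻¹ = 
  [-1/14,  5/14]
  [ -1/7,  -2/7]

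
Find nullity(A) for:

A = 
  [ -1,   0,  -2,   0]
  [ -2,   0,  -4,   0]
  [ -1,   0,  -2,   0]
nullity(A) = 3

Row reduce:
R2 → R2 - (2)·R1
R3 → R3 - (1)·R1
REF = 
  [ -1,   0,  -2,   0]
  [  0,   0,   0,   0]
  [  0,   0,   0,   0]
Pivot columns: 1 → 1 pivot.
rank(A) = 1, so nullity(A) = 4 - 1 = 3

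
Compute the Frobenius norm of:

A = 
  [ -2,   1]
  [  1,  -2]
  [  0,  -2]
||A||_F = 3.742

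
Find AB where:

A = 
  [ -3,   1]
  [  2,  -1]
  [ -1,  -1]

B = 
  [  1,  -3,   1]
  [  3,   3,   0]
A is 3×2 and B is 2×3, so AB is 3×3. Each entry is (row of A)·(column of B):
AB[1,1] = (-3)(1) + (1)(3) = 0
AB[1,2] = (-3)(-3) + (1)(3) = 12
AB[1,3] = (-3)(1) + (1)(0) = -3
AB[2,1] = (2)(1) + (-1)(3) = -1
AB[2,2] = (2)(-3) + (-1)(3) = -9
AB[2,3] = (2)(1) + (-1)(0) = 2
AB[3,1] = (-1)(1) + (-1)(3) = -4
AB[3,2] = (-1)(-3) + (-1)(3) = 0
AB[3,3] = (-1)(1) + (-1)(0) = -1

AB = 
  [  0,  12,  -3]
  [ -1,  -9,   2]
  [ -4,   0,  -1]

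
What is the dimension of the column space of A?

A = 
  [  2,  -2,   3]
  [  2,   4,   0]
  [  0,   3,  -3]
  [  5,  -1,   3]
Row reduce:
R2 → R2 - (1)·R1
R4 → R4 - (5/2)·R1
R3 → R3 - (1/2)·R2
R4 → R4 - (2/3)·R2
R4 → R4 - (5/3)·R3
REF = 
  [   2,   -2,    3]
  [   0,    6,   -3]
  [   0,    0, -3/2]
  [   0,    0,    0]
Pivot columns: 1, 2, 3 → 3 pivots.
dim(Col(A)) = number of pivot columns = 3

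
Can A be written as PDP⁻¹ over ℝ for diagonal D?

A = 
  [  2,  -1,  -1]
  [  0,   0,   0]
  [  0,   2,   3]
Yes

Characteristic polynomial: det(λI - A) = λ³ - 5λ² + 6λ
The constant term is 0, so λ = 0 is a root: p(λ) = λ(λ² - 5λ + 6)
λ² - 5λ + 6 = (λ - 2)(λ - 3)
Eigenvalues: 0, 3, 2
λ=0: alg. mult. = 1, geom. mult. = 3 - rank(A - (0)I) = 3 - 2 = 1
λ=2: alg. mult. = 1, geom. mult. = 3 - rank(A - (2)I) = 3 - 2 = 1
λ=3: alg. mult. = 1, geom. mult. = 3 - rank(A - (3)I) = 3 - 2 = 1
Sum of geometric multiplicities equals n, so A has n independent eigenvectors.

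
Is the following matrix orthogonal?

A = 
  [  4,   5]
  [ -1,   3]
No

AᵀA = 
  [ 17,  17]
  [ 17,  34]
≠ I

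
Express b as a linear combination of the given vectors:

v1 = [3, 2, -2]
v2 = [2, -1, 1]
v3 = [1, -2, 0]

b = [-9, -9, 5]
c1 = -3, c2 = -1, c3 = 2

b = -3·v1 + -1·v2 + 2·v3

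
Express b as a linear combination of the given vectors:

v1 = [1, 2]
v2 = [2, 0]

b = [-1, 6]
c1 = 3, c2 = -2

b = 3·v1 + -2·v2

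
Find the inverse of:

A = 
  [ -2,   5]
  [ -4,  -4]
det(A) = (-2)(-4) - (5)(-4) = 28
For a 2×2 matrix, A⁻¹ = (1/det(A)) · [[d, -b], [-c, a]]
    = (1/28) · [[-4, -5], [4, -2]]

A⁻¹ = 
  [ -1/7, -5/28]
  [  1/7, -1/14]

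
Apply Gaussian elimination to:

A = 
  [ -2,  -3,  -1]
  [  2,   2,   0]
Row operations:
R2 → R2 + (1)·R1

Resulting echelon form:
REF = 
  [ -2,  -3,  -1]
  [  0,  -1,  -1]

Rank = 2 (number of non-zero pivot rows).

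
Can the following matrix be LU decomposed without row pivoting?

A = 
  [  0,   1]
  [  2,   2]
No.
A[1,1] = 0 but A[2,1] = 2 ≠ 0. Any LU with L unit lower triangular has (LU)[1,1] = U[1,1] and (LU)[2,1] = L[2,1]·U[1,1]; matching A forces U[1,1] = 0, which then forces (LU)[2,1] = 0 ≠ 2. A row swap (pivoting) is required.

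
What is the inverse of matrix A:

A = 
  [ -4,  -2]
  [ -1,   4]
det(A) = (-4)(4) - (-2)(-1) = -18
For a 2×2 matrix, A⁻¹ = (1/det(A)) · [[d, -b], [-c, a]]
    = (-1/18) · [[4, 2], [1, -4]]

A⁻¹ = 
  [ -2/9,  -1/9]
  [-1/18,   2/9]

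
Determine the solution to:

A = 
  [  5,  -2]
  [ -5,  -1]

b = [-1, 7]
Row reduce the augmented matrix [A|b]:
R2 → R2 + (1)·R1
REF = 
  [  5,  -2,  -1]
  [  0,  -3,   6]

Back-substitution:
x₂ = 6 / (-3) = -2
x₁ = (-1 - (-2)(-2)) / 5 = -1

x = [-1, -2]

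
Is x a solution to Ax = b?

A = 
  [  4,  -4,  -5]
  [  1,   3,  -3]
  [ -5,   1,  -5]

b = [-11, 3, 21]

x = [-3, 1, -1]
Yes

Ax = [-11, 3, 21] = b ✓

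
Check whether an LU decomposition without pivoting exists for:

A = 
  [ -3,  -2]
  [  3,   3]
Yes.
A[1,1] = -3 ≠ 0, so Gaussian elimination proceeds without a row swap: multiplier ℓ₂₁ = (3)/(-3) = -1, and U[2,2] = 3 - (-1)(-2) = 1.
L = 
  [  1,   0]
  [ -1,   1]
U = 
  [ -3,  -2]
  [  0,   1]
Check row 2 of LU: [(-1)(-3), (-1)(-2) + 1] = [3, 3] = row 2 of A ✓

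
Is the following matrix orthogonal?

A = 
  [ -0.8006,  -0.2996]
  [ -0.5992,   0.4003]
No

AᵀA = 
  [  1,   0]
  [  0,   0.2500]
≠ I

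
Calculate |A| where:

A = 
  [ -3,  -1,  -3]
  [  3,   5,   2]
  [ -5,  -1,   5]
Cofactor expansion along row 1:
det(A) = (-3)·((5)(5) - (2)(-1)) - (-1)·((3)(5) - (2)(-5)) + (-3)·((3)(-1) - (5)(-5))
  = (-3)(27) - (-1)(25) + (-3)(22)
  = -122

det(A) = -122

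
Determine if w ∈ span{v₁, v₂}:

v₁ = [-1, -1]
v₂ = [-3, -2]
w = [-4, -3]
Yes

Form the augmented matrix and row-reduce:
[v₁|v₂|w] = 
  [ -1,  -3,  -4]
  [ -1,  -2,  -3]
R2 → R2 - (1)·R1
REF = 
  [ -1,  -3,  -4]
  [  0,   1,   1]

No row of the form [0 0 | nonzero], so the system is consistent. Back-substitution gives c₁ = 1, c₂ = 1: w = (1)·v₁ + (1)·v₂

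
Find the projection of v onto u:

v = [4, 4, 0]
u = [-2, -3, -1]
v·u = (4)(-2) + (4)(-3) + (0)(-1) = -20
u·u = (-2)² + (-3)² + (-1)² = 14
proj_u(v) = (v·u / u·u) × u = (-20/14) × u = (-10/7) × u

proj_u(v) = [20/7, 30/7, 10/7]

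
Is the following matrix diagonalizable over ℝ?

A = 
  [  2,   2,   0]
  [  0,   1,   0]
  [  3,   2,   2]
No

Characteristic polynomial: det(λI - A) = λ³ - 5λ² + 8λ - 4
Testing integer divisors of the constant term: p(1) = 0, so (λ - 1) is a factor:
p(λ) = (λ - 1)(λ² - 4λ + 4)
λ² - 4λ + 4 = (λ - 2)²
Eigenvalues: 1, 2, 2
λ=1: alg. mult. = 1, geom. mult. = 3 - rank(A - (1)I) = 3 - 2 = 1
λ=2: alg. mult. = 2, geom. mult. = 3 - rank(A - (2)I) = 3 - 2 = 1
Sum of geometric multiplicities = 2 < n = 3, so there aren't enough independent eigenvectors.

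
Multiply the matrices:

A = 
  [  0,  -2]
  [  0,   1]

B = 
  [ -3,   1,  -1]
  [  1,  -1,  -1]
A is 2×2 and B is 2×3, so AB is 2×3. Each entry is (row of A)·(column of B):
AB[1,1] = (0)(-3) + (-2)(1) = -2
AB[1,2] = (0)(1) + (-2)(-1) = 2
AB[1,3] = (0)(-1) + (-2)(-1) = 2
AB[2,1] = (0)(-3) + (1)(1) = 1
AB[2,2] = (0)(1) + (1)(-1) = -1
AB[2,3] = (0)(-1) + (1)(-1) = -1

AB = 
  [ -2,   2,   2]
  [  1,  -1,  -1]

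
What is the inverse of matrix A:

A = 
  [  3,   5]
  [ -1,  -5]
det(A) = (3)(-5) - (5)(-1) = -10
For a 2×2 matrix, A⁻¹ = (1/det(A)) · [[d, -b], [-c, a]]
    = (-1/10) · [[-5, -5], [1, 3]]

A⁻¹ = 
  [  1/2,   1/2]
  [-1/10, -3/10]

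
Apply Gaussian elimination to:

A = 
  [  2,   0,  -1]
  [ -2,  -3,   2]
Row operations:
R2 → R2 + (1)·R1

Resulting echelon form:
REF = 
  [  2,   0,  -1]
  [  0,  -3,   1]

Rank = 2 (number of non-zero pivot rows).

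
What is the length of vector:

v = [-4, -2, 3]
5.385

||v||₂ = √((-4)² + (-2)² + (3)²) = √29 = 5.385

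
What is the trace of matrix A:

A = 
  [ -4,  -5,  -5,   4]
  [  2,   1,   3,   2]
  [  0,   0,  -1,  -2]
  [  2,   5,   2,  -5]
-9

tr(A) = -4 + 1 + -1 + -5 = -9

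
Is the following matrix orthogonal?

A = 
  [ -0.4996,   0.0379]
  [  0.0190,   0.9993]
No

AᵀA = 
  [  0.2500,   0.0001]
  [  0.0001,   1]
≠ I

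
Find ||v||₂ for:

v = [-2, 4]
4.472

||v||₂ = √((-2)² + (4)²) = √20 = 4.472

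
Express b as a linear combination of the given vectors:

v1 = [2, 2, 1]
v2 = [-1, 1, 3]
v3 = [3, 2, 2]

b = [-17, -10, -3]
c1 = -3, c2 = 2, c3 = -3

b = -3·v1 + 2·v2 + -3·v3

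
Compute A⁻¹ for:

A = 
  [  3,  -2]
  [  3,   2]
det(A) = (3)(2) - (-2)(3) = 12
For a 2×2 matrix, A⁻¹ = (1/det(A)) · [[d, -b], [-c, a]]
    = (1/12) · [[2, 2], [-3, 3]]

A⁻¹ = 
  [ 1/6,  1/6]
  [-1/4,  1/4]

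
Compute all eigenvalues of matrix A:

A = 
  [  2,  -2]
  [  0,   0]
tr(A) = 2, det(A) = 0
Characteristic polynomial: λ² - tr(A)λ + det(A) = λ² - 2λ
λ² - 2λ = λ(λ - 2)

λ = 2, 0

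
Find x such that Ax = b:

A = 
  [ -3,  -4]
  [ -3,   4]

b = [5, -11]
x = [1, -2]

Row reduce the augmented matrix [A|b]:
R2 → R2 - (1)·R1
REF = 
  [ -3,  -4,   5]
  [  0,   8, -16]

Back-substitution:
x₂ = (-16) / 8 = -2
x₁ = (5 - (-4)(-2)) / (-3) = 1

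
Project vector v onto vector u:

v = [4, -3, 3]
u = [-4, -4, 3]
v·u = (4)(-4) + (-3)(-4) + (3)(3) = 5
u·u = (-4)² + (-4)² + (3)² = 41
proj_u(v) = (v·u / u·u) × u = (5/41) × u

proj_u(v) = [-20/41, -20/41, 15/41]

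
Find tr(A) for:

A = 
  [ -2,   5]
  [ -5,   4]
2

tr(A) = -2 + 4 = 2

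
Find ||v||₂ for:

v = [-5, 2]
5.385

||v||₂ = √((-5)² + (2)²) = √29 = 5.385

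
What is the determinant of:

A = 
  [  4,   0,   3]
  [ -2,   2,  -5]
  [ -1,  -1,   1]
0

Cofactor expansion along row 1:
det(A) = (4)·((2)(1) - (-5)(-1)) - (0)·((-2)(1) - (-5)(-1)) + (3)·((-2)(-1) - (2)(-1))
  = (4)(-3) - (0)(-7) + (3)(4)
  = 0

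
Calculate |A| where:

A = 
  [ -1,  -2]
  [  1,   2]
For a 2×2 matrix, det = ad - bc = (-1)(2) - (-2)(1) = 0

det(A) = 0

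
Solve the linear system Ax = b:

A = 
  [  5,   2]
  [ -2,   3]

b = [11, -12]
Row reduce the augmented matrix [A|b]:
R2 → R2 + (2/5)·R1
REF = 
  [    5,     2,    11]
  [    0,  19/5, -38/5]

Back-substitution:
x₂ = (-38/5) / (19/5) = -2
x₁ = (11 - (2)(-2)) / 5 = 3

x = [3, -2]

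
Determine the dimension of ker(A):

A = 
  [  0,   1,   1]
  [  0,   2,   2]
nullity(A) = 2

Row reduce:
R2 → R2 - (2)·R1
REF = 
  [  0,   1,   1]
  [  0,   0,   0]
Pivot columns: 2 → 1 pivot.
rank(A) = 1, so nullity(A) = 3 - 1 = 2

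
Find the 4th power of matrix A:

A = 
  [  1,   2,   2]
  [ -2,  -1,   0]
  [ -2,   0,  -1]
A² = A·A:
A²[1,1] = (1)(1) + (2)(-2) + (2)(-2) = -7
A²[1,2] = (1)(2) + (2)(-1) + (2)(0) = 0
A²[1,3] = (1)(2) + (2)(0) + (2)(-1) = 0
A²[2,1] = (-2)(1) + (-1)(-2) + (0)(-2) = 0
A²[2,2] = (-2)(2) + (-1)(-1) + (0)(0) = -3
A²[2,3] = (-2)(2) + (-1)(0) + (0)(-1) = -4
A²[3,1] = (-2)(1) + (0)(-2) + (-1)(-2) = 0
A²[3,2] = (-2)(2) + (0)(-1) + (-1)(0) = -4
A²[3,3] = (-2)(2) + (0)(0) + (-1)(-1) = -3
A² = 
  [ -7,   0,   0]
  [  0,  -3,  -4]
  [  0,  -4,  -3]

A^3 = A^2·A:
A^3[1,1] = (-7)(1) + (0)(-2) + (0)(-2) = -7
A^3[1,2] = (-7)(2) + (0)(-1) + (0)(0) = -14
A^3[1,3] = (-7)(2) + (0)(0) + (0)(-1) = -14
A^3[2,1] = (0)(1) + (-3)(-2) + (-4)(-2) = 14
A^3[2,2] = (0)(2) + (-3)(-1) + (-4)(0) = 3
A^3[2,3] = (0)(2) + (-3)(0) + (-4)(-1) = 4
A^3[3,1] = (0)(1) + (-4)(-2) + (-3)(-2) = 14
A^3[3,2] = (0)(2) + (-4)(-1) + (-3)(0) = 4
A^3[3,3] = (0)(2) + (-4)(0) + (-3)(-1) = 3
A^3 = 
  [ -7, -14, -14]
  [ 14,   3,   4]
  [ 14,   4,   3]

A^4 = A^3·A:
A^4[1,1] = (-7)(1) + (-14)(-2) + (-14)(-2) = 49
A^4[1,2] = (-7)(2) + (-14)(-1) + (-14)(0) = 0
A^4[1,3] = (-7)(2) + (-14)(0) + (-14)(-1) = 0
A^4[2,1] = (14)(1) + (3)(-2) + (4)(-2) = 0
A^4[2,2] = (14)(2) + (3)(-1) + (4)(0) = 25
A^4[2,3] = (14)(2) + (3)(0) + (4)(-1) = 24
A^4[3,1] = (14)(1) + (4)(-2) + (3)(-2) = 0
A^4[3,2] = (14)(2) + (4)(-1) + (3)(0) = 24
A^4[3,3] = (14)(2) + (4)(0) + (3)(-1) = 25
A^4 = 
  [ 49,   0,   0]
  [  0,  25,  24]
  [  0,  24,  25]

Therefore
A^4 = 
  [ 49,   0,   0]
  [  0,  25,  24]
  [  0,  24,  25]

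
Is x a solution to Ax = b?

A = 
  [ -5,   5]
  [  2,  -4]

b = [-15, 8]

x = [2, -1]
Yes

Ax = [-15, 8] = b ✓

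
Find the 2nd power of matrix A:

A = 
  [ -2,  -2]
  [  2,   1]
A² = A·A:
A²[1,1] = (-2)(-2) + (-2)(2) = 0
A²[1,2] = (-2)(-2) + (-2)(1) = 2
A²[2,1] = (2)(-2) + (1)(2) = -2
A²[2,2] = (2)(-2) + (1)(1) = -3
A² = 
  [  0,   2]
  [ -2,  -3]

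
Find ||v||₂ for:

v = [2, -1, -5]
5.477

||v||₂ = √((2)² + (-1)² + (-5)²) = √30 = 5.477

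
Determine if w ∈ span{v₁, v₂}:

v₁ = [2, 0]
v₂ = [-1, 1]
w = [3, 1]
Yes

Form the augmented matrix and row-reduce:
[v₁|v₂|w] = 
  [  2,  -1,   3]
  [  0,   1,   1]
(already in echelon form — no row operations needed)

No row of the form [0 0 | nonzero], so the system is consistent. Back-substitution gives c₁ = 2, c₂ = 1: w = (2)·v₁ + (1)·v₂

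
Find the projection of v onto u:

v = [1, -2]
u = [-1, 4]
v·u = (1)(-1) + (-2)(4) = -9
u·u = (-1)² + (4)² = 17
proj_u(v) = (v·u / u·u) × u = (-9/17) × u

proj_u(v) = [9/17, -36/17]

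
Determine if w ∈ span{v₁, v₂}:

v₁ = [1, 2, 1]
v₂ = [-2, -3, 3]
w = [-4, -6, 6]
Yes

Form the augmented matrix and row-reduce:
[v₁|v₂|w] = 
  [  1,  -2,  -4]
  [  2,  -3,  -6]
  [  1,   3,   6]
R2 → R2 - (2)·R1
R3 → R3 - (1)·R1
R3 → R3 - (5)·R2
REF = 
  [  1,  -2,  -4]
  [  0,   1,   2]
  [  0,   0,   0]

No row of the form [0 0 | nonzero], so the system is consistent. Back-substitution gives c₁ = 0, c₂ = 2: w = (0)·v₁ + (2)·v₂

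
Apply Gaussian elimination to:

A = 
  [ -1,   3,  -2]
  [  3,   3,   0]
Row operations:
R2 → R2 + (3)·R1

Resulting echelon form:
REF = 
  [ -1,   3,  -2]
  [  0,  12,  -6]

Rank = 2 (number of non-zero pivot rows).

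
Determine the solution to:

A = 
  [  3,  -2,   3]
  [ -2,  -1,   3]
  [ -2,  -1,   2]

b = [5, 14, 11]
Row reduce the augmented matrix [A|b]:
R2 → R2 + (2/3)·R1
R3 → R3 + (2/3)·R1
R3 → R3 - (1)·R2
REF = 
  [   3,   -2,    3,    5]
  [   0, -7/3,    5, 52/3]
  [   0,    0,   -1,   -3]

Back-substitution:
x₃ = (-3) / (-1) = 3
x₂ = (52/3 - (5)(3)) / (-7/3) = -1
x₁ = (5 - (-2)(-1) - (3)(3)) / 3 = -2

x = [-2, -1, 3]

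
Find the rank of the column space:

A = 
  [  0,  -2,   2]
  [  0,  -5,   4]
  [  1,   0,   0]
dim(Col(A)) = 3

Row reduce:
Swap R1 ↔ R3
R3 → R3 - (2/5)·R2
REF = 
  [  1,   0,   0]
  [  0,  -5,   4]
  [  0,   0, 2/5]
Pivot columns: 1, 2, 3 → 3 pivots.
dim(Col(A)) = number of pivot columns = 3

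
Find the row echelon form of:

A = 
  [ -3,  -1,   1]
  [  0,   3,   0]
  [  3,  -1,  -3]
Row operations:
R3 → R3 + (1)·R1
R3 → R3 + (2/3)·R2

Resulting echelon form:
REF = 
  [ -3,  -1,   1]
  [  0,   3,   0]
  [  0,   0,  -2]

Rank = 3 (number of non-zero pivot rows).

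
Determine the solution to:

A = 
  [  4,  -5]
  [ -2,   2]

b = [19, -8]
x = [1, -3]

Row reduce the augmented matrix [A|b]:
R2 → R2 + (1/2)·R1
REF = 
  [   4,   -5,   19]
  [   0, -1/2,  3/2]

Back-substitution:
x₂ = (3/2) / (-1/2) = -3
x₁ = (19 - (-5)(-3)) / 4 = 1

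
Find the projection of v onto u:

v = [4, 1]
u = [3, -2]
v·u = (4)(3) + (1)(-2) = 10
u·u = (3)² + (-2)² = 13
proj_u(v) = (v·u / u·u) × u = (10/13) × u

proj_u(v) = [30/13, -20/13]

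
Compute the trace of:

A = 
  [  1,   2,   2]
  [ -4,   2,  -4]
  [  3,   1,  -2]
1

tr(A) = 1 + 2 + -2 = 1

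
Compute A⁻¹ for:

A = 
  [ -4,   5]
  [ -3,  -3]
det(A) = (-4)(-3) - (5)(-3) = 27
For a 2×2 matrix, A⁻¹ = (1/det(A)) · [[d, -b], [-c, a]]
    = (1/27) · [[-3, -5], [3, -4]]

A⁻¹ = 
  [ -1/9, -5/27]
  [  1/9, -4/27]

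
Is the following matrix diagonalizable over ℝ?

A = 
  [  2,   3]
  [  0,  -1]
Yes

tr(A) = 1, det(A) = -2
Characteristic polynomial: λ² - tr(A)λ + det(A) = λ² - λ - 2
λ² - λ - 2 = (λ + 1)(λ - 2)
Eigenvalues: 2, -1
λ=-1: alg. mult. = 1, geom. mult. = 2 - rank(A - (-1)I) = 2 - 1 = 1
λ=2: alg. mult. = 1, geom. mult. = 2 - rank(A - (2)I) = 2 - 1 = 1
Sum of geometric multiplicities equals n, so A has n independent eigenvectors.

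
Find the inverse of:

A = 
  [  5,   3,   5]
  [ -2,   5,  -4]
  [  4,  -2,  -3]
det(A) = (5)·((5)(-3) - (-4)(-2)) - (3)·((-2)(-3) - (-4)(4)) + (5)·((-2)(-2) - (5)(4))
  = (5)(-23) - (3)(22) + (5)(-16)
  = -261
det(A) = -261 ≠ 0, so A is invertible.

Cofactors Cᵢⱼ = (-1)ⁱ⁺ʲ·Mᵢⱼ:
C = 
  [-23, -22, -16]
  [ -1, -35,  22]
  [-37,  10,  31]

adj(A) = Cᵀ:
adj(A) = 
  [-23,  -1, -37]
  [-22, -35,  10]
  [-16,  22,  31]

A⁻¹ = (-1/261) · adj(A):
A⁻¹ = 
  [ 23/261,   1/261,  37/261]
  [ 22/261,  35/261, -10/261]
  [ 16/261, -22/261, -31/261]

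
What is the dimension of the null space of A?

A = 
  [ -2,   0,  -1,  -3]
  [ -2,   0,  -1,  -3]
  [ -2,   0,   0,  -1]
nullity(A) = 2

Row reduce:
R2 → R2 - (1)·R1
R3 → R3 - (1)·R1
Swap R2 ↔ R3
REF = 
  [ -2,   0,  -1,  -3]
  [  0,   0,   1,   2]
  [  0,   0,   0,   0]
Pivot columns: 1, 3 → 2 pivots.
rank(A) = 2, so nullity(A) = 4 - 2 = 2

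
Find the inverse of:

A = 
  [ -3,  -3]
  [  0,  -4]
det(A) = (-3)(-4) - (-3)(0) = 12
For a 2×2 matrix, A⁻¹ = (1/det(A)) · [[d, -b], [-c, a]]
    = (1/12) · [[-4, 3], [0, -3]]

A⁻¹ = 
  [-1/3,  1/4]
  [   0, -1/4]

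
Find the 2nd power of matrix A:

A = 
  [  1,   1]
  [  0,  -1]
A² = A·A:
A²[1,1] = (1)(1) + (1)(0) = 1
A²[1,2] = (1)(1) + (1)(-1) = 0
A²[2,1] = (0)(1) + (-1)(0) = 0
A²[2,2] = (0)(1) + (-1)(-1) = 1
A² = 
  [  1,   0]
  [  0,   1]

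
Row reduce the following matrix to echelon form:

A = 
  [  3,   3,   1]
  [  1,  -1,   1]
Row operations:
R2 → R2 - (1/3)·R1

Resulting echelon form:
REF = 
  [  3,   3,   1]
  [  0,  -2, 2/3]

Rank = 2 (number of non-zero pivot rows).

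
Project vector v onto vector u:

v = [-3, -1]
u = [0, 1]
v·u = (-3)(0) + (-1)(1) = -1
u·u = (0)² + (1)² = 1
proj_u(v) = (v·u / u·u) × u = (-1/1) × u = (-1) × u

proj_u(v) = [0, -1]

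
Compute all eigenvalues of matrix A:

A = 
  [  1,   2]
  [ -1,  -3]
tr(A) = -2, det(A) = -1
Characteristic polynomial: λ² - tr(A)λ + det(A) = λ² + 2λ - 1
λ² + 2λ - 1 = 0  ⇒  λ = (-2 ± √((2)² - 4·(-1)))/2 = (-2 ± √(8))/2
  = -1 + √2,  -1 - √2

λ = -1 + √2, -1 - √2  (≈ 0.4142, -2.414)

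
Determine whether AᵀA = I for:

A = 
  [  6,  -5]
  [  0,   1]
No

AᵀA = 
  [ 36, -30]
  [-30,  26]
≠ I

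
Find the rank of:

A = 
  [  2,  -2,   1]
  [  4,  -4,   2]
Row reduce:
R2 → R2 - (2)·R1
REF = 
  [  2,  -2,   1]
  [  0,   0,   0]
Pivot columns: 1 → 1 pivot.

rank(A) = 1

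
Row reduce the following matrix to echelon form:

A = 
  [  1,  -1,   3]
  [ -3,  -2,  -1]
Row operations:
R2 → R2 + (3)·R1

Resulting echelon form:
REF = 
  [  1,  -1,   3]
  [  0,  -5,   8]

Rank = 2 (number of non-zero pivot rows).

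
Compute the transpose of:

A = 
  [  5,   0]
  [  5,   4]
Aᵀ = 
  [  5,   5]
  [  0,   4]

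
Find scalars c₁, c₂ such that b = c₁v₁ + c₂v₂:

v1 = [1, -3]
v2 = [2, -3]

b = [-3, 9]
c1 = -3, c2 = 0

b = -3·v1 + 0·v2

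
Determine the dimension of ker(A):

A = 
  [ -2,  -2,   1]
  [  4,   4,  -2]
nullity(A) = 2

Row reduce:
R2 → R2 + (2)·R1
REF = 
  [ -2,  -2,   1]
  [  0,   0,   0]
Pivot columns: 1 → 1 pivot.
rank(A) = 1, so nullity(A) = 3 - 1 = 2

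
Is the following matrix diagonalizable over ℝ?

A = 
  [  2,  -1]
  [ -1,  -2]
Yes

tr(A) = 0, det(A) = -5
Characteristic polynomial: λ² - tr(A)λ + det(A) = λ² - 5
λ² - 5 = 0  ⇒  λ = (0 ± √((0)² - 4·(-5)))/2 = (0 ± √(20))/2
  = √5,  -√5
Eigenvalues: √5, -√5  (≈ 2.236, -2.236)
The two irrational eigenvalues are distinct (simple), so each has alg. mult. = geom. mult. = 1.
Sum of geometric multiplicities equals n, so A has n independent eigenvectors.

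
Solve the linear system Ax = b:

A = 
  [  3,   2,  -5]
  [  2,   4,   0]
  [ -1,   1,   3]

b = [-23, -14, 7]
Row reduce the augmented matrix [A|b]:
R2 → R2 - (2/3)·R1
R3 → R3 + (1/3)·R1
R3 → R3 - (5/8)·R2
REF = 
  [   3,    2,   -5,  -23]
  [   0,  8/3, 10/3,  4/3]
  [   0,    0, -3/4, -3/2]

Back-substitution:
x₃ = (-3/2) / (-3/4) = 2
x₂ = (4/3 - (10/3)(2)) / (8/3) = -2
x₁ = (-23 - (2)(-2) - (-5)(2)) / 3 = -3

x = [-3, -2, 2]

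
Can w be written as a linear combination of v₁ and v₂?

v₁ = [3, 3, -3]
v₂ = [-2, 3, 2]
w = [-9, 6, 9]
Yes

Form the augmented matrix and row-reduce:
[v₁|v₂|w] = 
  [  3,  -2,  -9]
  [  3,   3,   6]
  [ -3,   2,   9]
R2 → R2 - (1)·R1
R3 → R3 + (1)·R1
REF = 
  [  3,  -2,  -9]
  [  0,   5,  15]
  [  0,   0,   0]

No row of the form [0 0 | nonzero], so the system is consistent. Back-substitution gives c₁ = -1, c₂ = 3: w = (-1)·v₁ + (3)·v₂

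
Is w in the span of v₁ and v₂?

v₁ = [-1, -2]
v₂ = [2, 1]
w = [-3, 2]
Yes

Form the augmented matrix and row-reduce:
[v₁|v₂|w] = 
  [ -1,   2,  -3]
  [ -2,   1,   2]
R2 → R2 - (2)·R1
REF = 
  [ -1,   2,  -3]
  [  0,  -3,   8]

No row of the form [0 0 | nonzero], so the system is consistent. Back-substitution gives c₁ = -7/3, c₂ = -8/3: w = (-7/3)·v₁ + (-8/3)·v₂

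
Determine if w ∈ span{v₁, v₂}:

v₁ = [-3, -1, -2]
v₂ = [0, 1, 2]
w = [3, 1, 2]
Yes

Form the augmented matrix and row-reduce:
[v₁|v₂|w] = 
  [ -3,   0,   3]
  [ -1,   1,   1]
  [ -2,   2,   2]
R2 → R2 - (1/3)·R1
R3 → R3 - (2/3)·R1
R3 → R3 - (2)·R2
REF = 
  [ -3,   0,   3]
  [  0,   1,   0]
  [  0,   0,   0]

No row of the form [0 0 | nonzero], so the system is consistent. Back-substitution gives c₁ = -1, c₂ = 0: w = (-1)·v₁ + (0)·v₂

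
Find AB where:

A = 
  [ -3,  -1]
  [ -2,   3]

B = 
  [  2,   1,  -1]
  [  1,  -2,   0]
A is 2×2 and B is 2×3, so AB is 2×3. Each entry is (row of A)·(column of B):
AB[1,1] = (-3)(2) + (-1)(1) = -7
AB[1,2] = (-3)(1) + (-1)(-2) = -1
AB[1,3] = (-3)(-1) + (-1)(0) = 3
AB[2,1] = (-2)(2) + (3)(1) = -1
AB[2,2] = (-2)(1) + (3)(-2) = -8
AB[2,3] = (-2)(-1) + (3)(0) = 2

AB = 
  [ -7,  -1,   3]
  [ -1,  -8,   2]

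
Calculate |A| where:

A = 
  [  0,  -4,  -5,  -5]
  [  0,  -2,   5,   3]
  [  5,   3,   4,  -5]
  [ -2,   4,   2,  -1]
Cofactor expansion along row 1: det(A) = a₁₁M₁₁ - a₁₂M₁₂ + a₁₃M₁₃ - a₁₄M₁₄

M₁₁ = det[[-2, 5, 3]; [3, 4, -5]; [4, 2, -1]]
  = (-2)·((4)(-1) - (-5)(2)) - (5)·((3)(-1) - (-5)(4)) + (3)·((3)(2) - (4)(4))
  = (-2)(6) - (5)(17) + (3)(-10)
  = -127
M₁₂ = det[[0, 5, 3]; [5, 4, -5]; [-2, 2, -1]]
  = (0)·((4)(-1) - (-5)(2)) - (5)·((5)(-1) - (-5)(-2)) + (3)·((5)(2) - (4)(-2))
  = (0)(6) - (5)(-15) + (3)(18)
  = 129
M₁₃ = det[[0, -2, 3]; [5, 3, -5]; [-2, 4, -1]]
  = (0)·((3)(-1) - (-5)(4)) - (-2)·((5)(-1) - (-5)(-2)) + (3)·((5)(4) - (3)(-2))
  = (0)(17) - (-2)(-15) + (3)(26)
  = 48
M₁₄ = det[[0, -2, 5]; [5, 3, 4]; [-2, 4, 2]]
  = (0)·((3)(2) - (4)(4)) - (-2)·((5)(2) - (4)(-2)) + (5)·((5)(4) - (3)(-2))
  = (0)(-10) - (-2)(18) + (5)(26)
  = 166

det(A) = (0)(-127) - (-4)(129) + (-5)(48) - (-5)(166) = 1106

det(A) = 1106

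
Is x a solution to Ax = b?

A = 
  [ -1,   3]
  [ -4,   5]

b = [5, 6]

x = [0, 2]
No

Ax = [6, 10] ≠ b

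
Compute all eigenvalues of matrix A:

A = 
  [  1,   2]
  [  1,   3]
tr(A) = 4, det(A) = 1
Characteristic polynomial: λ² - tr(A)λ + det(A) = λ² - 4λ + 1
λ² - 4λ + 1 = 0  ⇒  λ = (4 ± √((-4)² - 4·(1)))/2 = (4 ± √(12))/2
  = 2 + √3,  2 - √3

λ = 2 + √3, 2 - √3  (≈ 3.732, 0.2679)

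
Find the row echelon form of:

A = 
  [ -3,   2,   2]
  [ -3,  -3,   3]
Row operations:
R2 → R2 - (1)·R1

Resulting echelon form:
REF = 
  [ -3,   2,   2]
  [  0,  -5,   1]

Rank = 2 (number of non-zero pivot rows).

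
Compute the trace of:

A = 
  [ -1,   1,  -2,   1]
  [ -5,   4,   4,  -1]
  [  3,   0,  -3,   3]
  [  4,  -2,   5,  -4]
-4

tr(A) = -1 + 4 + -3 + -4 = -4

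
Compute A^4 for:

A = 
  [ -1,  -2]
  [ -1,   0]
A² = A·A:
A²[1,1] = (-1)(-1) + (-2)(-1) = 3
A²[1,2] = (-1)(-2) + (-2)(0) = 2
A²[2,1] = (-1)(-1) + (0)(-1) = 1
A²[2,2] = (-1)(-2) + (0)(0) = 2
A² = 
  [  3,   2]
  [  1,   2]

A^3 = A^2·A:
A^3[1,1] = (3)(-1) + (2)(-1) = -5
A^3[1,2] = (3)(-2) + (2)(0) = -6
A^3[2,1] = (1)(-1) + (2)(-1) = -3
A^3[2,2] = (1)(-2) + (2)(0) = -2
A^3 = 
  [ -5,  -6]
  [ -3,  -2]

A^4 = A^3·A:
A^4[1,1] = (-5)(-1) + (-6)(-1) = 11
A^4[1,2] = (-5)(-2) + (-6)(0) = 10
A^4[2,1] = (-3)(-1) + (-2)(-1) = 5
A^4[2,2] = (-3)(-2) + (-2)(0) = 6
A^4 = 
  [ 11,  10]
  [  5,   6]

Therefore
A^4 = 
  [ 11,  10]
  [  5,   6]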